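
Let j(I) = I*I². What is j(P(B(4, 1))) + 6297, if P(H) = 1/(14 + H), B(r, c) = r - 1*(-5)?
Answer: 76615600/12167 ≈ 6297.0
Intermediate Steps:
B(r, c) = 5 + r (B(r, c) = r + 5 = 5 + r)
j(I) = I³
j(P(B(4, 1))) + 6297 = (1/(14 + (5 + 4)))³ + 6297 = (1/(14 + 9))³ + 6297 = (1/23)³ + 6297 = 1/12167 + 6297 = 76615600/12167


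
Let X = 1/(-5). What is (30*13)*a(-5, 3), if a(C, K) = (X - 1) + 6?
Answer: 1872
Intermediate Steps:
X = -⅕ ≈ -0.20000
a(C, K) = 24/5 (a(C, K) = (-⅕ - 1) + 6 = -6/5 + 6 = 24/5)
(30*13)*a(-5, 3) = (30*13)*(24/5) = 390*(24/5) = 1872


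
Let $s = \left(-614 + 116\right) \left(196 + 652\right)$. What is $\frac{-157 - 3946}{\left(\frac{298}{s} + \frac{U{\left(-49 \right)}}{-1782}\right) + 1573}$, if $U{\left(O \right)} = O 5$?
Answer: $- \frac{257307926832}{98654780299} \approx -2.6082$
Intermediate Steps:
$U{\left(O \right)} = 5 O$
$s = -422304$ ($s = \left(-498\right) 848 = -422304$)
$\frac{-157 - 3946}{\left(\frac{298}{s} + \frac{U{\left(-49 \right)}}{-1782}\right) + 1573} = \frac{-157 - 3946}{\left(\frac{298}{-422304} + \frac{5 \left(-49\right)}{-1782}\right) + 1573} = - \frac{4103}{\left(298 \left(- \frac{1}{422304}\right) - - \frac{245}{1782}\right) + 1573} = - \frac{4103}{\left(- \frac{149}{211152} + \frac{245}{1782}\right) + 1573} = - \frac{4103}{\frac{8577787}{62712144} + 1573} = - \frac{4103}{\frac{98654780299}{62712144}} = \left(-4103\right) \frac{62712144}{98654780299} = - \frac{257307926832}{98654780299}$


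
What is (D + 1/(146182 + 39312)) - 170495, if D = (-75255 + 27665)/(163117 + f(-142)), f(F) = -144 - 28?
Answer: -1030654946382473/6045063966 ≈ -1.7050e+5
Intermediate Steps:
f(F) = -172
D = -9518/32589 (D = (-75255 + 27665)/(163117 - 172) = -47590/162945 = -47590*1/162945 = -9518/32589 ≈ -0.29206)
(D + 1/(146182 + 39312)) - 170495 = (-9518/32589 + 1/(146182 + 39312)) - 170495 = (-9518/32589 + 1/185494) - 170495 = -1765499303/6045063966 - 170495 = -1030654946382473/6045063966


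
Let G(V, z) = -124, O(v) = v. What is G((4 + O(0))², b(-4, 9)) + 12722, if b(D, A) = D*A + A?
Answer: 12598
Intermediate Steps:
b(D, A) = A + A*D (b(D, A) = A*D + A = A + A*D)
G((4 + O(0))², b(-4, 9)) + 12722 = -124 + 12722 = 12598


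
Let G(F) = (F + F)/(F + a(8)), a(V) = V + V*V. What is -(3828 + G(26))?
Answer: -187598/49 ≈ -3828.5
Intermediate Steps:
a(V) = V + V²
G(F) = 2*F/(72 + F) (G(F) = (F + F)/(F + 8*(1 + 8)) = (2*F)/(F + 8*9) = (2*F)/(F + 72) = (2*F)/(72 + F) = 2*F/(72 + F))
-(3828 + G(26)) = -(3828 + 2*26/(72 + 26)) = -(3828 + 2*26/98) = -(3828 + 2*26*(1/98)) = -(3828 + 26/49) = -1*187598/49 = -187598/49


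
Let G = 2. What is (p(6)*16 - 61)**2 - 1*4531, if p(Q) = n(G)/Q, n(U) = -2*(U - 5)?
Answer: -2506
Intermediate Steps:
n(U) = 10 - 2*U (n(U) = -2*(-5 + U) = 10 - 2*U)
p(Q) = 6/Q (p(Q) = (10 - 2*2)/Q = (10 - 4)/Q = 6/Q)
(p(6)*16 - 61)**2 - 1*4531 = ((6/6)*16 - 61)**2 - 1*4531 = ((6*(1/6))*16 - 61)**2 - 4531 = (1*16 - 61)**2 - 4531 = (16 - 61)**2 - 4531 = (-45)**2 - 4531 = 2025 - 4531 = -2506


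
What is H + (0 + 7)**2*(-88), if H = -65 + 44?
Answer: -4333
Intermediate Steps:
H = -21
H + (0 + 7)**2*(-88) = -21 + (0 + 7)**2*(-88) = -21 + 7**2*(-88) = -21 + 49*(-88) = -21 - 4312 = -4333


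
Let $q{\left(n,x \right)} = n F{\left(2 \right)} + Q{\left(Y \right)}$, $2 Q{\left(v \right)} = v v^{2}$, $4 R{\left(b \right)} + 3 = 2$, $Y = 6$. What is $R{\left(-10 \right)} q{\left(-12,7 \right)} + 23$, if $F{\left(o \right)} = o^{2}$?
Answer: $8$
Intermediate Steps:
$R{\left(b \right)} = - \frac{1}{4}$ ($R{\left(b \right)} = - \frac{3}{4} + \frac{1}{4} \cdot 2 = - \frac{3}{4} + \frac{1}{2} = - \frac{1}{4}$)
$Q{\left(v \right)} = \frac{v^{3}}{2}$ ($Q{\left(v \right)} = \frac{v v^{2}}{2} = \frac{v^{3}}{2}$)
$q{\left(n,x \right)} = 108 + 4 n$ ($q{\left(n,x \right)} = n 2^{2} + \frac{6^{3}}{2} = n 4 + \frac{1}{2} \cdot 216 = 4 n + 108 = 108 + 4 n$)
$R{\left(-10 \right)} q{\left(-12,7 \right)} + 23 = - \frac{108 + 4 \left(-12\right)}{4} + 23 = - \frac{108 - 48}{4} + 23 = \left(- \frac{1}{4}\right) 60 + 23 = -15 + 23 = 8$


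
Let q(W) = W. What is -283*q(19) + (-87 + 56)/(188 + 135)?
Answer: -1736802/323 ≈ -5377.1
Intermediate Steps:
-283*q(19) + (-87 + 56)/(188 + 135) = -283*19 + (-87 + 56)/(188 + 135) = -5377 - 31/323 = -1736802/323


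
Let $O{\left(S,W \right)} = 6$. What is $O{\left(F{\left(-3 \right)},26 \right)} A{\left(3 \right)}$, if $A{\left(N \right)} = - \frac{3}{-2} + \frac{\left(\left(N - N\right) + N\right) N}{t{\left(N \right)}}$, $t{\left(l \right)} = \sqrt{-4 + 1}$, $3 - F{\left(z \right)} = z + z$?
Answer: $9 - 18 i \sqrt{3} \approx 9.0 - 31.177 i$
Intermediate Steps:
$F{\left(z \right)} = 3 - 2 z$ ($F{\left(z \right)} = 3 - \left(z + z\right) = 3 - 2 z$)
$t{\left(l \right)} = i \sqrt{3}$ ($t{\left(l \right)} = \sqrt{-3} = i \sqrt{3}$)
$A{\left(N \right)} = \frac{3}{2} - \frac{i \sqrt{3} N^{2}}{3}$ ($A{\left(N \right)} = - \frac{3}{-2} + \frac{\left(\left(N - N\right) + N\right) N}{i \sqrt{3}} = \left(-3\right) \left(- \frac{1}{2}\right) + \left(0 + N\right) N \left(- \frac{i \sqrt{3}}{3}\right) = \frac{3}{2} + N N \left(- \frac{i \sqrt{3}}{3}\right) = \frac{3}{2} + N^{2} \left(- \frac{i \sqrt{3}}{3}\right) = \frac{3}{2} - \frac{i \sqrt{3} N^{2}}{3}$)
$O{\left(F{\left(-3 \right)},26 \right)} A{\left(3 \right)} = 6 \left(\frac{3}{2} - \frac{i \sqrt{3} \cdot 3^{2}}{3}\right) = 6 \left(\frac{3}{2} - \frac{1}{3} i \sqrt{3} \cdot 9\right) = 6 \left(\frac{3}{2} - 3 i \sqrt{3}\right) = 9 - 18 i \sqrt{3}$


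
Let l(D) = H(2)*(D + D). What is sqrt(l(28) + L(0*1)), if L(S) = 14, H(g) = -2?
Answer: 7*I*sqrt(2) ≈ 9.8995*I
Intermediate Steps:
l(D) = -4*D (l(D) = -2*(D + D) = -4*D)
sqrt(l(28) + L(0*1)) = sqrt(-4*28 + 14) = sqrt(-112 + 14) = sqrt(-98) = 7*I*sqrt(2)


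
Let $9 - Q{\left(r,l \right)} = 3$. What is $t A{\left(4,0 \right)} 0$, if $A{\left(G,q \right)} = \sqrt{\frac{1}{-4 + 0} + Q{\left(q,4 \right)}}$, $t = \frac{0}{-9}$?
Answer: $0$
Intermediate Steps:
$t = 0$ ($t = 0 \left(- \frac{1}{9}\right) = 0$)
$Q{\left(r,l \right)} = 6$ ($Q{\left(r,l \right)} = 9 - 3 = 6$)
$A{\left(G,q \right)} = \frac{\sqrt{23}}{2}$ ($A{\left(G,q \right)} = \sqrt{\frac{1}{-4 + 0} + 6} = \sqrt{\frac{1}{-4} + 6} = \sqrt{- \frac{1}{4} + 6} = \sqrt{\frac{23}{4}} = \frac{\sqrt{23}}{2}$)
$t A{\left(4,0 \right)} 0 = 0 \frac{\sqrt{23}}{2} \cdot 0 = 0 \cdot 0 = 0$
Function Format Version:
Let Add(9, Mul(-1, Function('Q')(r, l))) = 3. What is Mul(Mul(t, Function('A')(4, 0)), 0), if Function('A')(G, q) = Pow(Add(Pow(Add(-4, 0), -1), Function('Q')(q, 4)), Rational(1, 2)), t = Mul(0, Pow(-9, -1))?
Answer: 0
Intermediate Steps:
t = 0 (t = Mul(0, Rational(-1, 9)) = 0)
Function('Q')(r, l) = 6 (Function('Q')(r, l) = Add(9, Mul(-1, 3)) = Add(9, -3) = 6)
Function('A')(G, q) = Mul(Rational(1, 2), Pow(23, Rational(1, 2))) (Function('A')(G, q) = Pow(Add(Pow(Add(-4, 0), -1), 6), Rational(1, 2)) = Pow(Add(Pow(-4, -1), 6), Rational(1, 2)) = Pow(Add(Rational(-1, 4), 6), Rational(1, 2)) = Pow(Rational(23, 4), Rational(1, 2)) = Mul(Rational(1, 2), Pow(23, Rational(1, 2))))
Mul(Mul(t, Function('A')(4, 0)), 0) = Mul(Mul(0, Mul(Rational(1, 2), Pow(23, Rational(1, 2)))), 0) = Mul(0, 0) = 0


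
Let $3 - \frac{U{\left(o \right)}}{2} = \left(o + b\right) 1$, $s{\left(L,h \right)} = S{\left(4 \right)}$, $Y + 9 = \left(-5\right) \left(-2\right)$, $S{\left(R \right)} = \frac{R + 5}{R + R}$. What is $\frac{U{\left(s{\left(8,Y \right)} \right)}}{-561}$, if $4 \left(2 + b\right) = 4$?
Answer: $- \frac{23}{2244} \approx -0.01025$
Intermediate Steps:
$b = -1$ ($b = -2 + \frac{1}{4} \cdot 4 = -2 + 1 = -1$)
$S{\left(R \right)} = \frac{5 + R}{2 R}$
$Y = 1$ ($Y = -9 - -10 = -9 + 10 = 1$)
$s{\left(L,h \right)} = \frac{9}{8}$ ($s{\left(L,h \right)} = \frac{5 + 4}{2 \cdot 4} = \frac{1}{2} \cdot \frac{1}{4} \cdot 9 = \frac{9}{8}$)
$U{\left(o \right)} = 8 - 2 o$ ($U{\left(o \right)} = 6 - 2 \left(o - 1\right) 1 = 6 - 2 \left(-1 + o\right) 1 = 6 - 2 \left(-1 + o\right) = 6 - \left(-2 + 2 o\right) = 8 - 2 o$)
$\frac{U{\left(s{\left(8,Y \right)} \right)}}{-561} = \frac{8 - \frac{9}{4}}{-561} = \left(8 - \frac{9}{4}\right) \left(- \frac{1}{561}\right) = \frac{23}{4} \left(- \frac{1}{561}\right) = - \frac{23}{2244}$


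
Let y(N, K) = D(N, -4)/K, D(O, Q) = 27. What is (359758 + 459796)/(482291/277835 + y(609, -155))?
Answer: 3529362176645/6725356 ≈ 5.2478e+5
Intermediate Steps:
y(N, K) = 27/K
(359758 + 459796)/(482291/277835 + y(609, -155)) = (359758 + 459796)/(482291/277835 + 27/(-155)) = 819554/(482291*(1/277835) + 27*(-1/155)) = 819554/(482291/277835 - 27/155) = 819554/(13450712/8612885) = 819554*(8612885/13450712) = 3529362176645/6725356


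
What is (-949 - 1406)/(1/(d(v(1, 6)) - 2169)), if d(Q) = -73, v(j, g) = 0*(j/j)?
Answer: 5279910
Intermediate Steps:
v(j, g) = 0 (v(j, g) = 0*1 = 0)
(-949 - 1406)/(1/(d(v(1, 6)) - 2169)) = (-949 - 1406)/(1/(-73 - 2169)) = -2355/(1/(-2242)) = -2355/(-1/2242) = -2355*(-2242) = 5279910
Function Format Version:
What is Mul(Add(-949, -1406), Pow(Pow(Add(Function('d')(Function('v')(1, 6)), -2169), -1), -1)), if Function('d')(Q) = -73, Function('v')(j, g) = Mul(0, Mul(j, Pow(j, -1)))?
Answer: 5279910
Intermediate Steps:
Function('v')(j, g) = 0 (Function('v')(j, g) = Mul(0, 1) = 0)
Mul(Add(-949, -1406), Pow(Pow(Add(Function('d')(Function('v')(1, 6)), -2169), -1), -1)) = Mul(Add(-949, -1406), Pow(Pow(Add(-73, -2169), -1), -1)) = Mul(-2355, Pow(Pow(-2242, -1), -1)) = Mul(-2355, Pow(Rational(-1, 2242), -1)) = Mul(-2355, -2242) = 5279910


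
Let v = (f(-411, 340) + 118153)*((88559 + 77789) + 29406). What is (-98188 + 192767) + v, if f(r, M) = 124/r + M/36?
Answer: 28520284623095/1233 ≈ 2.3131e+10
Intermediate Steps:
f(r, M) = 124/r + M/36 (f(r, M) = 124/r + M*(1/36) = 124/r + M/36)
v = 28520168007188/1233 (v = ((124/(-411) + (1/36)*340) + 118153)*((88559 + 77789) + 29406) = ((124*(-1/411) + 85/9) + 118153)*(166348 + 29406) = ((-124/411 + 85/9) + 118153)*195754 = (11273/1233 + 118153)*195754 = (145693922/1233)*195754 = 28520168007188/1233 ≈ 2.3131e+10)
(-98188 + 192767) + v = (-98188 + 192767) + 28520168007188/1233 = 94579 + 28520168007188/1233 = 28520284623095/1233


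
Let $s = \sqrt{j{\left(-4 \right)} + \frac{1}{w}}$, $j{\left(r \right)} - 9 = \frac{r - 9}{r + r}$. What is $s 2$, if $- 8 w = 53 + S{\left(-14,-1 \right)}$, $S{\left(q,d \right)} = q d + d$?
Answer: $\frac{\sqrt{183018}}{66} \approx 6.4819$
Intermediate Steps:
$j{\left(r \right)} = 9 + \frac{-9 + r}{2 r}$ ($j{\left(r \right)} = 9 + \frac{r - 9}{r + r} = 9 + \frac{-9 + r}{2 r}$)
$S{\left(q,d \right)} = d + d q$ ($S{\left(q,d \right)} = d q + d = d + d q$)
$w = - \frac{33}{4}$ ($w = - \frac{53 - \left(1 - 14\right)}{8} = - \frac{53 - -13}{8} = - \frac{53 + 13}{8} = \left(- \frac{1}{8}\right) 66 = - \frac{33}{4} \approx -8.25$)
$s = \frac{\sqrt{183018}}{132}$ ($s = \sqrt{\frac{-9 + 19 \left(-4\right)}{2 \left(-4\right)} + \frac{1}{- \frac{33}{4}}} = \sqrt{\frac{1}{2} \left(- \frac{1}{4}\right) \left(-9 - 76\right) - \frac{4}{33}} = \sqrt{\frac{1}{2} \left(- \frac{1}{4}\right) \left(-85\right) - \frac{4}{33}} = \sqrt{\frac{85}{8} - \frac{4}{33}} = \sqrt{\frac{2773}{264}} = \frac{\sqrt{183018}}{132} \approx 3.241$)
$s 2 = \frac{\sqrt{183018}}{132} \cdot 2 = \frac{\sqrt{183018}}{66}$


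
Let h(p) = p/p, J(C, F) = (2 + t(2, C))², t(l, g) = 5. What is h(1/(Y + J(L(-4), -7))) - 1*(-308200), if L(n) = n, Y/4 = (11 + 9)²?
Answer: 308201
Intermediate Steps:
Y = 1600 (Y = 4*(11 + 9)² = 4*20² = 4*400 = 1600)
J(C, F) = 49 (J(C, F) = (2 + 5)² = 7² = 49)
h(p) = 1
h(1/(Y + J(L(-4), -7))) - 1*(-308200) = 1 - 1*(-308200) = 1 + 308200 = 308201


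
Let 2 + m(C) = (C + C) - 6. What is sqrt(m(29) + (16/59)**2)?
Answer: sqrt(174306)/59 ≈ 7.0763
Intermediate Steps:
m(C) = -8 + 2*C (m(C) = -2 + ((C + C) - 6) = -2 + (2*C - 6) = -2 + (-6 + 2*C) = -8 + 2*C)
sqrt(m(29) + (16/59)**2) = sqrt((-8 + 2*29) + (16/59)**2) = sqrt((-8 + 58) + (16*(1/59))**2) = sqrt(50 + (16/59)**2) = sqrt(50 + 256/3481) = sqrt(174306/3481) = sqrt(174306)/59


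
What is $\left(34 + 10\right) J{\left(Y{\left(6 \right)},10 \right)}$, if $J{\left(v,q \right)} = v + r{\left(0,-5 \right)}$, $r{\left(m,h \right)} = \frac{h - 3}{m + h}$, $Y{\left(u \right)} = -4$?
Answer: $- \frac{528}{5} \approx -105.6$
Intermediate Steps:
$r{\left(m,h \right)} = \frac{-3 + h}{h + m}$
$J{\left(v,q \right)} = \frac{8}{5} + v$ ($J{\left(v,q \right)} = v + \frac{-3 - 5}{-5 + 0} = v + \frac{1}{-5} \left(-8\right) = v - - \frac{8}{5} = v + \frac{8}{5} = \frac{8}{5} + v$)
$\left(34 + 10\right) J{\left(Y{\left(6 \right)},10 \right)} = \left(34 + 10\right) \left(\frac{8}{5} - 4\right) = 44 \left(- \frac{12}{5}\right) = - \frac{528}{5}$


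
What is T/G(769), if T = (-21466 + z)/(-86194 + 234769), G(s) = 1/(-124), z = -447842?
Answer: 2771152/7075 ≈ 391.68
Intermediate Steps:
G(s) = -1/124
T = -22348/7075 (T = (-21466 - 447842)/(-86194 + 234769) = -469308/148575 = -469308*1/148575 = -22348/7075 ≈ -3.1587)
T/G(769) = -22348/(7075*(-1/124)) = -22348/7075*(-124) = 2771152/7075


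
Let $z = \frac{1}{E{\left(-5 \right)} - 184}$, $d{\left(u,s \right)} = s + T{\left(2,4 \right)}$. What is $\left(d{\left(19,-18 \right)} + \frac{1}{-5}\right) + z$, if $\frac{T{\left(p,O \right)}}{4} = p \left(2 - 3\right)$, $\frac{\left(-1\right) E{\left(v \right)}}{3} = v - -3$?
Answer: $- \frac{23323}{890} \approx -26.206$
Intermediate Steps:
$E{\left(v \right)} = -9 - 3 v$ ($E{\left(v \right)} = - 3 \left(v - -3\right) = - 3 \left(v + 3\right) = - 3 \left(3 + v\right) = -9 - 3 v$)
$T{\left(p,O \right)} = - 4 p$ ($T{\left(p,O \right)} = 4 p \left(2 - 3\right) = 4 p \left(-1\right) = 4 \left(- p\right) = - 4 p$)
$d{\left(u,s \right)} = -8 + s$ ($d{\left(u,s \right)} = s - 8 = -8 + s$)
$z = - \frac{1}{178}$ ($z = \frac{1}{\left(-9 - -15\right) - 184} = \frac{1}{\left(-9 + 15\right) - 184} = \frac{1}{6 - 184} = \frac{1}{-178} = - \frac{1}{178} \approx -0.005618$)
$\left(d{\left(19,-18 \right)} + \frac{1}{-5}\right) + z = \left(\left(-8 - 18\right) + \frac{1}{-5}\right) - \frac{1}{178} = \left(-26 - \frac{1}{5}\right) - \frac{1}{178} = - \frac{131}{5} - \frac{1}{178} = - \frac{23323}{890}$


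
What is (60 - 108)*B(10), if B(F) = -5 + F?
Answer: -240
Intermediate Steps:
(60 - 108)*B(10) = (60 - 108)*(-5 + 10) = -48*5 = -240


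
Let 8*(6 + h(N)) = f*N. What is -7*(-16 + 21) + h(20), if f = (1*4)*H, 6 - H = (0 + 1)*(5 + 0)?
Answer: -31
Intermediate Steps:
H = 1 (H = 6 - (0 + 1)*(5 + 0) = 6 - 5 = 1)
f = 4 (f = (1*4)*1 = 4*1 = 4)
h(N) = -6 + N/2 (h(N) = -6 + (4*N)/8 = -6 + N/2)
-7*(-16 + 21) + h(20) = -7*(-16 + 21) + (-6 + (½)*20) = -7*5 + (-6 + 10) = -35 + 4 = -31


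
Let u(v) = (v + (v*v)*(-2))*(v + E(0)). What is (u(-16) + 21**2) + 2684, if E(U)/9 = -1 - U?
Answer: 16325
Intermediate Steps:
E(U) = -9 - 9*U (E(U) = 9*(-1 - U) = -9 - 9*U)
u(v) = (-9 + v)*(v - 2*v**2) (u(v) = (v + (v*v)*(-2))*(v + (-9 - 9*0)) = (v + v**2*(-2))*(v + (-9 + 0)) = (v - 2*v**2)*(v - 9) = (v - 2*v**2)*(-9 + v) = (-9 + v)*(v - 2*v**2))
(u(-16) + 21**2) + 2684 = (-16*(-9 - 2*(-16)**2 + 19*(-16)) + 21**2) + 2684 = (-16*(-9 - 2*256 - 304) + 441) + 2684 = (-16*(-9 - 512 - 304) + 441) + 2684 = (-16*(-825) + 441) + 2684 = (13200 + 441) + 2684 = 13641 + 2684 = 16325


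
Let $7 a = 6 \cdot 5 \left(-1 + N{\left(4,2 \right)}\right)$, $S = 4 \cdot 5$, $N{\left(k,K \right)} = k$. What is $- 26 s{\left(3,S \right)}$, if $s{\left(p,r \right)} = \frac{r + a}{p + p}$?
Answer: $- \frac{2990}{21} \approx -142.38$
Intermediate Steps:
$S = 20$
$a = \frac{90}{7}$ ($a = \frac{6 \cdot 5 \left(-1 + 4\right)}{7} = \frac{30 \cdot 3}{7} = \frac{1}{7} \cdot 90 = \frac{90}{7} \approx 12.857$)
$s{\left(p,r \right)} = \frac{\frac{90}{7} + r}{2 p}$ ($s{\left(p,r \right)} = \frac{r + \frac{90}{7}}{p + p} = \frac{\frac{90}{7} + r}{2 p}$)
$- 26 s{\left(3,S \right)} = - 26 \frac{90 + 7 \cdot 20}{14 \cdot 3} = - 26 \cdot \frac{1}{14} \cdot \frac{1}{3} \left(90 + 140\right) = - 26 \cdot \frac{1}{14} \cdot \frac{1}{3} \cdot 230 = \left(-26\right) \frac{115}{21} = - \frac{2990}{21}$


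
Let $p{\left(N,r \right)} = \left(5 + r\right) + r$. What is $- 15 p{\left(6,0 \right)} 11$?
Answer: $-825$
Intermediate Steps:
$p{\left(N,r \right)} = 5 + 2 r$
$- 15 p{\left(6,0 \right)} 11 = - 15 \left(5 + 2 \cdot 0\right) 11 = - 15 \left(5 + 0\right) 11 = \left(-15\right) 5 \cdot 11 = \left(-75\right) 11 = -825$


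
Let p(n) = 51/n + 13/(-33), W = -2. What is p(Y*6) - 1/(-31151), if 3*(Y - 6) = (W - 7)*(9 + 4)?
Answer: -1339427/2055966 ≈ -0.65148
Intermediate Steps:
Y = -33 (Y = 6 + ((-2 - 7)*(9 + 4))/3 = 6 + (-9*13)/3 = 6 + (⅓)*(-117) = 6 - 39 = -33)
p(n) = -13/33 + 51/n (p(n) = 51/n + 13*(-1/33) = 51/n - 13/33 = -13/33 + 51/n)
p(Y*6) - 1/(-31151) = (-13/33 + 51/((-33*6))) - 1/(-31151) = (-13/33 + 51/(-198)) - 1*(-1/31151) = (-13/33 + 51*(-1/198)) + 1/31151 = (-13/33 - 17/66) + 1/31151 = -43/66 + 1/31151 = -1339427/2055966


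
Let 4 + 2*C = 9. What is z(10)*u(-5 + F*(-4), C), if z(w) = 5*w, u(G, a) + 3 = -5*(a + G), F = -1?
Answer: -525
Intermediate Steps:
C = 5/2 (C = -2 + (½)*9 = -2 + 9/2 = 5/2 ≈ 2.5000)
u(G, a) = -3 - 5*G - 5*a (u(G, a) = -3 - 5*(a + G) = -3 - 5*(G + a) = -3 + (-5*G - 5*a) = -3 - 5*G - 5*a)
z(10)*u(-5 + F*(-4), C) = (5*10)*(-3 - 5*(-5 - 1*(-4)) - 5*5/2) = 50*(-3 - 5*(-5 + 4) - 25/2) = 50*(-3 - 5*(-1) - 25/2) = 50*(-3 + 5 - 25/2) = 50*(-21/2) = -525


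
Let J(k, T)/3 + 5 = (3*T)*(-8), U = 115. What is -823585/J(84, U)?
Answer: 23531/237 ≈ 99.287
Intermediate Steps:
J(k, T) = -15 - 72*T (J(k, T) = -15 + 3*((3*T)*(-8)) = -15 + 3*(-24*T) = -15 - 72*T)
-823585/J(84, U) = -823585/(-15 - 72*115) = -823585/(-15 - 8280) = -823585/(-8295) = -823585*(-1/8295) = 23531/237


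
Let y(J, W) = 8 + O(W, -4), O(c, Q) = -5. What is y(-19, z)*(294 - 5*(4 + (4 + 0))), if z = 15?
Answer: 762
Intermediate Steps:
y(J, W) = 3 (y(J, W) = 8 - 5 = 3)
y(-19, z)*(294 - 5*(4 + (4 + 0))) = 3*(294 - 5*(4 + (4 + 0))) = 3*(294 - 5*(4 + 4)) = 3*(294 - 5*8) = 3*(294 - 40) = 3*254 = 762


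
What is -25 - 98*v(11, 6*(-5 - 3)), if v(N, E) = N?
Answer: -1103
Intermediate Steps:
-25 - 98*v(11, 6*(-5 - 3)) = -25 - 98*11 = -25 - 1078 = -1103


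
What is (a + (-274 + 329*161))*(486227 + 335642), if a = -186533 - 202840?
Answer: -276705211182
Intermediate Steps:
a = -389373
(a + (-274 + 329*161))*(486227 + 335642) = (-389373 + (-274 + 329*161))*(486227 + 335642) = (-389373 + (-274 + 52969))*821869 = (-389373 + 52695)*821869 = -336678*821869 = -276705211182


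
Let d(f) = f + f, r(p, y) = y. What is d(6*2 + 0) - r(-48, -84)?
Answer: 108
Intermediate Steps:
d(f) = 2*f
d(6*2 + 0) - r(-48, -84) = 2*(6*2 + 0) - 1*(-84) = 2*(12 + 0) + 84 = 2*12 + 84 = 24 + 84 = 108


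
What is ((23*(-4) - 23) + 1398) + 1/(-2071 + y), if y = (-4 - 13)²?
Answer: 2286305/1782 ≈ 1283.0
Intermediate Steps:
y = 289 (y = (-17)² = 289)
((23*(-4) - 23) + 1398) + 1/(-2071 + y) = ((23*(-4) - 23) + 1398) + 1/(-2071 + 289) = ((-92 - 23) + 1398) + 1/(-1782) = (-115 + 1398) - 1/1782 = 1283 - 1/1782 = 2286305/1782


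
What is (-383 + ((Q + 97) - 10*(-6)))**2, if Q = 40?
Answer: 34596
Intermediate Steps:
(-383 + ((Q + 97) - 10*(-6)))**2 = (-383 + ((40 + 97) - 10*(-6)))**2 = (-383 + (137 + 60))**2 = (-383 + 197)**2 = (-186)**2 = 34596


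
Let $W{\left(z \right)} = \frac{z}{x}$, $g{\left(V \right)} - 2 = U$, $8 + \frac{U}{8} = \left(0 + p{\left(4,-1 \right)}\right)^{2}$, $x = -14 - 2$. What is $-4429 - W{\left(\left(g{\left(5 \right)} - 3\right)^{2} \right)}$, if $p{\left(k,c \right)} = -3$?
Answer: $- \frac{70815}{16} \approx -4425.9$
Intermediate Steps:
$x = -16$ ($x = -14 - 2 = -16$)
$U = 8$ ($U = -64 + 8 \left(0 - 3\right)^{2} = -64 + 8 \left(-3\right)^{2} = -64 + 8 \cdot 9 = -64 + 72 = 8$)
$g{\left(V \right)} = 10$ ($g{\left(V \right)} = 2 + 8 = 10$)
$W{\left(z \right)} = - \frac{z}{16}$ ($W{\left(z \right)} = \frac{z}{-16} = z \left(- \frac{1}{16}\right) = - \frac{z}{16}$)
$-4429 - W{\left(\left(g{\left(5 \right)} - 3\right)^{2} \right)} = -4429 - - \frac{\left(10 - 3\right)^{2}}{16} = -4429 - - \frac{7^{2}}{16} = -4429 - \left(- \frac{1}{16}\right) 49 = -4429 - - \frac{49}{16} = -4429 + \frac{49}{16} = - \frac{70815}{16}$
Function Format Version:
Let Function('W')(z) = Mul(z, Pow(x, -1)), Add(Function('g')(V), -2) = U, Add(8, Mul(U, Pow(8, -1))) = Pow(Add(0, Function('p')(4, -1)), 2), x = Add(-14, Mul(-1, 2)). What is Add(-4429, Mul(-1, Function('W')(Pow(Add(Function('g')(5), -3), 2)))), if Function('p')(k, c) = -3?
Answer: Rational(-70815, 16) ≈ -4425.9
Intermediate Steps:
x = -16 (x = Add(-14, -2) = -16)
U = 8 (U = Add(-64, Mul(8, Pow(Add(0, -3), 2))) = Add(-64, Mul(8, Pow(-3, 2))) = Add(-64, Mul(8, 9)) = Add(-64, 72) = 8)
Function('g')(V) = 10 (Function('g')(V) = Add(2, 8) = 10)
Function('W')(z) = Mul(Rational(-1, 16), z) (Function('W')(z) = Mul(z, Pow(-16, -1)) = Mul(z, Rational(-1, 16)) = Mul(Rational(-1, 16), z))
Add(-4429, Mul(-1, Function('W')(Pow(Add(Function('g')(5), -3), 2)))) = Add(-4429, Mul(-1, Mul(Rational(-1, 16), Pow(Add(10, -3), 2)))) = Add(-4429, Mul(-1, Mul(Rational(-1, 16), Pow(7, 2)))) = Add(-4429, Mul(-1, Mul(Rational(-1, 16), 49))) = Add(-4429, Mul(-1, Rational(-49, 16))) = Add(-4429, Rational(49, 16)) = Rational(-70815, 16)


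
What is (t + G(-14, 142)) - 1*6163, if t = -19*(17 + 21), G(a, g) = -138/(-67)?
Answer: -461157/67 ≈ -6882.9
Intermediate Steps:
G(a, g) = 138/67 (G(a, g) = -138*(-1/67) = 138/67)
t = -722 (t = -19*38 = -722)
(t + G(-14, 142)) - 1*6163 = (-722 + 138/67) - 1*6163 = -48236/67 - 6163 = -461157/67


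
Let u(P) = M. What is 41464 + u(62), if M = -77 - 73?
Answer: 41314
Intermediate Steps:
M = -150
u(P) = -150
41464 + u(62) = 41464 - 150 = 41314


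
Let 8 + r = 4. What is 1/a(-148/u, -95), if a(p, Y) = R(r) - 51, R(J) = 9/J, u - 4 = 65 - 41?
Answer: -4/213 ≈ -0.018779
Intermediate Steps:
u = 28 (u = 4 + (65 - 41) = 4 + 24 = 28)
r = -4 (r = -8 + 4 = -4)
a(p, Y) = -213/4 (a(p, Y) = 9/(-4) - 51 = 9*(-1/4) - 51 = -9/4 - 51 = -213/4)
1/a(-148/u, -95) = 1/(-213/4) = -4/213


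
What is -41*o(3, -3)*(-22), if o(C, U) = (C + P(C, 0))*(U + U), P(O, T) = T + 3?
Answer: -32472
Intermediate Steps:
P(O, T) = 3 + T
o(C, U) = 2*U*(3 + C) (o(C, U) = (C + (3 + 0))*(U + U) = (C + 3)*(2*U) = (3 + C)*(2*U) = 2*U*(3 + C))
-41*o(3, -3)*(-22) = -82*(-3)*(3 + 3)*(-22) = -82*(-3)*6*(-22) = -41*(-36)*(-22) = 1476*(-22) = -32472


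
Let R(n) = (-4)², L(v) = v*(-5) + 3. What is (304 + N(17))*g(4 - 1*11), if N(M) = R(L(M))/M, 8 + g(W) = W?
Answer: -77760/17 ≈ -4574.1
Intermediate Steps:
L(v) = 3 - 5*v (L(v) = -5*v + 3 = 3 - 5*v)
g(W) = -8 + W
R(n) = 16
N(M) = 16/M
(304 + N(17))*g(4 - 1*11) = (304 + 16/17)*(-8 + (4 - 1*11)) = (304 + 16*(1/17))*(-8 + (4 - 11)) = (304 + 16/17)*(-8 - 7) = (5184/17)*(-15) = -77760/17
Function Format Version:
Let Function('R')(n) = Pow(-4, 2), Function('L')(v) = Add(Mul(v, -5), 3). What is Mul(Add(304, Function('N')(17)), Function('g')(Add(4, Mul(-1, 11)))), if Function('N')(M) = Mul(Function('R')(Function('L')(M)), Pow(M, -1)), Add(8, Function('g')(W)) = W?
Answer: Rational(-77760, 17) ≈ -4574.1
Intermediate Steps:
Function('L')(v) = Add(3, Mul(-5, v)) (Function('L')(v) = Add(Mul(-5, v), 3) = Add(3, Mul(-5, v)))
Function('g')(W) = Add(-8, W)
Function('R')(n) = 16
Function('N')(M) = Mul(16, Pow(M, -1))
Mul(Add(304, Function('N')(17)), Function('g')(Add(4, Mul(-1, 11)))) = Mul(Add(304, Mul(16, Pow(17, -1))), Add(-8, Add(4, Mul(-1, 11)))) = Mul(Add(304, Mul(16, Rational(1, 17))), Add(-8, Add(4, -11))) = Mul(Add(304, Rational(16, 17)), Add(-8, -7)) = Mul(Rational(5184, 17), -15) = Rational(-77760, 17)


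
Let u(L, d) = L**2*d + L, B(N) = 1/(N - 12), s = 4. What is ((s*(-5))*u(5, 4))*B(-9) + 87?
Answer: 187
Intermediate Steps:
B(N) = 1/(-12 + N)
u(L, d) = L + d*L**2 (u(L, d) = d*L**2 + L = L + d*L**2)
((s*(-5))*u(5, 4))*B(-9) + 87 = ((4*(-5))*(5*(1 + 5*4)))/(-12 - 9) + 87 = -100*(1 + 20)/(-21) + 87 = -100*21*(-1/21) + 87 = -20*105*(-1/21) + 87 = -2100*(-1/21) + 87 = 100 + 87 = 187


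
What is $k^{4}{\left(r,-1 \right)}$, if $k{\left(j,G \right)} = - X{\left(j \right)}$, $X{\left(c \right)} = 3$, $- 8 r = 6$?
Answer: $81$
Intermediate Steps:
$r = - \frac{3}{4}$ ($r = \left(- \frac{1}{8}\right) 6 = - \frac{3}{4} \approx -0.75$)
$k{\left(j,G \right)} = -3$ ($k{\left(j,G \right)} = \left(-1\right) 3 = -3$)
$k^{4}{\left(r,-1 \right)} = \left(-3\right)^{4} = 81$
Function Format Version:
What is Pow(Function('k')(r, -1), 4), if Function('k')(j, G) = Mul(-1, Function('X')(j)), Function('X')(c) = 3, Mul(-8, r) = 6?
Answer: 81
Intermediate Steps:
r = Rational(-3, 4) (r = Mul(Rational(-1, 8), 6) = Rational(-3, 4) ≈ -0.75000)
Function('k')(j, G) = -3 (Function('k')(j, G) = Mul(-1, 3) = -3)
Pow(Function('k')(r, -1), 4) = Pow(-3, 4) = 81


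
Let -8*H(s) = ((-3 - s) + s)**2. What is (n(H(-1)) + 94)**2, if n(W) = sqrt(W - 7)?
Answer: (376 + I*sqrt(130))**2/16 ≈ 8827.9 + 535.88*I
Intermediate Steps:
H(s) = -9/8 (H(s) = -((-3 - s) + s)**2/8 = -1/8*(-3)**2 = -1/8*9 = -9/8)
n(W) = sqrt(-7 + W)
(n(H(-1)) + 94)**2 = (sqrt(-7 - 9/8) + 94)**2 = (sqrt(-65/8) + 94)**2 = (I*sqrt(130)/4 + 94)**2 = (94 + I*sqrt(130)/4)**2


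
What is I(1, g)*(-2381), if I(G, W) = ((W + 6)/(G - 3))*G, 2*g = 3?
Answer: 35715/4 ≈ 8928.8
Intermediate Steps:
g = 3/2 (g = (1/2)*3 = 3/2 ≈ 1.5000)
I(G, W) = G*(6 + W)/(-3 + G) (I(G, W) = ((6 + W)/(-3 + G))*G = G*(6 + W)/(-3 + G))
I(1, g)*(-2381) = (1*(6 + 3/2)/(-3 + 1))*(-2381) = (1*(15/2)/(-2))*(-2381) = (1*(-1/2)*(15/2))*(-2381) = -15/4*(-2381) = 35715/4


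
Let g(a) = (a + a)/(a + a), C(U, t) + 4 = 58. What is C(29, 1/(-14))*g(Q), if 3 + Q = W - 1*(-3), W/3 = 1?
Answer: 54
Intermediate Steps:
W = 3 (W = 3*1 = 3)
C(U, t) = 54 (C(U, t) = -4 + 58 = 54)
Q = 3 (Q = -3 + (3 - 1*(-3)) = -3 + (3 + 3) = -3 + 6 = 3)
g(a) = 1 (g(a) = (2*a)/((2*a)) = (2*a)*(1/(2*a)) = 1)
C(29, 1/(-14))*g(Q) = 54*1 = 54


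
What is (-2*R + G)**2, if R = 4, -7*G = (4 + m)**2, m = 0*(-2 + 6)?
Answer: 5184/49 ≈ 105.80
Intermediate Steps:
m = 0 (m = 0*4 = 0)
G = -16/7 (G = -(4 + 0)**2/7 = -1/7*4**2 = -1/7*16 = -16/7 ≈ -2.2857)
(-2*R + G)**2 = (-2*4 - 16/7)**2 = (-8 - 16/7)**2 = (-72/7)**2 = 5184/49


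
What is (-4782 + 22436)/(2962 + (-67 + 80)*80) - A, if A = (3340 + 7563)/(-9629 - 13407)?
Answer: 225155675/46095036 ≈ 4.8846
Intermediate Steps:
A = -10903/23036 (A = 10903/(-23036) = 10903*(-1/23036) = -10903/23036 ≈ -0.47330)
(-4782 + 22436)/(2962 + (-67 + 80)*80) - A = (-4782 + 22436)/(2962 + (-67 + 80)*80) - 1*(-10903/23036) = 17654/(2962 + 13*80) + 10903/23036 = 17654/(2962 + 1040) + 10903/23036 = 17654/4002 + 10903/23036 = 17654*(1/4002) + 10903/23036 = 8827/2001 + 10903/23036 = 225155675/46095036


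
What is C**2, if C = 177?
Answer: 31329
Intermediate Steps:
C**2 = 177**2 = 31329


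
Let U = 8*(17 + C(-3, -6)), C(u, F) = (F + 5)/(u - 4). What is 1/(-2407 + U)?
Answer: -7/15889 ≈ -0.00044056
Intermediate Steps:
C(u, F) = (5 + F)/(-4 + u)
U = 960/7 (U = 8*(17 + (5 - 6)/(-4 - 3)) = 8*(17 - 1/(-7)) = 8*(17 - 1/7*(-1)) = 8*(17 + 1/7) = 8*(120/7) = 960/7 ≈ 137.14)
1/(-2407 + U) = 1/(-2407 + 960/7) = 1/(-15889/7) = -7/15889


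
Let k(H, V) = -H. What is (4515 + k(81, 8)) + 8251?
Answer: 12685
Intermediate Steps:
(4515 + k(81, 8)) + 8251 = (4515 - 1*81) + 8251 = (4515 - 81) + 8251 = 4434 + 8251 = 12685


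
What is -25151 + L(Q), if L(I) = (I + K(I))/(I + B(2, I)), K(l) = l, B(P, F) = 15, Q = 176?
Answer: -4803489/191 ≈ -25149.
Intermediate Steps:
L(I) = 2*I/(15 + I) (L(I) = (I + I)/(I + 15) = (2*I)/(15 + I) = 2*I/(15 + I))
-25151 + L(Q) = -25151 + 2*176/(15 + 176) = -25151 + 2*176/191 = -25151 + 2*176*(1/191) = -25151 + 352/191 = -4803489/191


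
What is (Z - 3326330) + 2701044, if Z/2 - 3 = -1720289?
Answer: -4065858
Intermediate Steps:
Z = -3440572 (Z = 6 + 2*(-1720289) = 6 - 3440578 = -3440572)
(Z - 3326330) + 2701044 = (-3440572 - 3326330) + 2701044 = -6766902 + 2701044 = -4065858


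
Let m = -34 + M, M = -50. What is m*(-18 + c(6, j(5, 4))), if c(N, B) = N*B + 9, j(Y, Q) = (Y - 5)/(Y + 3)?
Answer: 756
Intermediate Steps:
j(Y, Q) = (-5 + Y)/(3 + Y)
c(N, B) = 9 + B*N (c(N, B) = B*N + 9 = 9 + B*N)
m = -84 (m = -34 - 50 = -84)
m*(-18 + c(6, j(5, 4))) = -84*(-18 + (9 + ((-5 + 5)/(3 + 5))*6)) = -84*(-18 + (9 + (0/8)*6)) = -84*(-18 + (9 + ((⅛)*0)*6)) = -84*(-18 + (9 + 0*6)) = -84*(-18 + (9 + 0)) = -84*(-18 + 9) = -84*(-9) = 756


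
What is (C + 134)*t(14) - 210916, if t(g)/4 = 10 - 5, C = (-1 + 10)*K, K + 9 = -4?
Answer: -210576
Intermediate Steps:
K = -13 (K = -9 - 4 = -13)
C = -117 (C = (-1 + 10)*(-13) = 9*(-13) = -117)
t(g) = 20 (t(g) = 4*(10 - 5) = 4*5 = 20)
(C + 134)*t(14) - 210916 = (-117 + 134)*20 - 210916 = 17*20 - 210916 = 340 - 210916 = -210576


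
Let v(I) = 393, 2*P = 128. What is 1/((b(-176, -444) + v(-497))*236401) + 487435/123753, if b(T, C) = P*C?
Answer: 1076364564283084/273274065113973 ≈ 3.9388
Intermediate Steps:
P = 64 (P = (½)*128 = 64)
b(T, C) = 64*C
1/((b(-176, -444) + v(-497))*236401) + 487435/123753 = 1/((64*(-444) + 393)*236401) + 487435/123753 = (1/236401)/(-28416 + 393) + 487435*(1/123753) = (1/236401)/(-28023) + 487435/123753 = -1/28023*1/236401 + 487435/123753 = -1/6624665223 + 487435/123753 = 1076364564283084/273274065113973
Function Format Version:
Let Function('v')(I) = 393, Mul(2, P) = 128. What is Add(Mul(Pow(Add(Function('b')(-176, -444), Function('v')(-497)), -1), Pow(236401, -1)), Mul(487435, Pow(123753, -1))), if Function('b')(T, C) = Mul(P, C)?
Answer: Rational(1076364564283084, 273274065113973) ≈ 3.9388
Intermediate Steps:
P = 64 (P = Mul(Rational(1, 2), 128) = 64)
Function('b')(T, C) = Mul(64, C)
Add(Mul(Pow(Add(Function('b')(-176, -444), Function('v')(-497)), -1), Pow(236401, -1)), Mul(487435, Pow(123753, -1))) = Add(Mul(Pow(Add(Mul(64, -444), 393), -1), Pow(236401, -1)), Mul(487435, Pow(123753, -1))) = Add(Mul(Pow(Add(-28416, 393), -1), Rational(1, 236401)), Mul(487435, Rational(1, 123753))) = Add(Mul(Pow(-28023, -1), Rational(1, 236401)), Rational(487435, 123753)) = Add(Mul(Rational(-1, 28023), Rational(1, 236401)), Rational(487435, 123753)) = Add(Rational(-1, 6624665223), Rational(487435, 123753)) = Rational(1076364564283084, 273274065113973)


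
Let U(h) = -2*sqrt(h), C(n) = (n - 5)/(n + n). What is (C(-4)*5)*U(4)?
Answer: -45/2 ≈ -22.500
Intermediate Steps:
C(n) = (-5 + n)/(2*n) (C(n) = (-5 + n)/((2*n)) = (-5 + n)*(1/(2*n)) = (-5 + n)/(2*n))
(C(-4)*5)*U(4) = (((1/2)*(-5 - 4)/(-4))*5)*(-2*sqrt(4)) = (((1/2)*(-1/4)*(-9))*5)*(-2*2) = ((9/8)*5)*(-4) = (45/8)*(-4) = -45/2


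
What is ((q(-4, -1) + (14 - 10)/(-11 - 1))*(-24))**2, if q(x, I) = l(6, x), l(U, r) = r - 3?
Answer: 30976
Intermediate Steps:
l(U, r) = -3 + r
q(x, I) = -3 + x
((q(-4, -1) + (14 - 10)/(-11 - 1))*(-24))**2 = (((-3 - 4) + (14 - 10)/(-11 - 1))*(-24))**2 = ((-7 + 4/(-12))*(-24))**2 = ((-7 + 4*(-1/12))*(-24))**2 = ((-7 - 1/3)*(-24))**2 = (-22/3*(-24))**2 = 176**2 = 30976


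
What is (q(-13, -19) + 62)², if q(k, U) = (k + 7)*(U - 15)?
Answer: 70756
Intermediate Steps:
q(k, U) = (-15 + U)*(7 + k) (q(k, U) = (7 + k)*(-15 + U) = (-15 + U)*(7 + k))
(q(-13, -19) + 62)² = ((-105 - 15*(-13) + 7*(-19) - 19*(-13)) + 62)² = ((-105 + 195 - 133 + 247) + 62)² = (204 + 62)² = 266² = 70756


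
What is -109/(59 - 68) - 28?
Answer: -143/9 ≈ -15.889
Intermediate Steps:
-109/(59 - 68) - 28 = -109/(-9) - 28 = -109*(-1/9) - 28 = 109/9 - 28 = -143/9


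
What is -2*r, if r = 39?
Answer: -78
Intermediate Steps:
-2*r = -2*39 = -78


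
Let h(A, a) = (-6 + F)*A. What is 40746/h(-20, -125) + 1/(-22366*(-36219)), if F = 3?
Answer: 1375303394956/2025185385 ≈ 679.10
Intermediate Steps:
h(A, a) = -3*A (h(A, a) = (-6 + 3)*A = -3*A)
40746/h(-20, -125) + 1/(-22366*(-36219)) = 40746/((-3*(-20))) + 1/(-22366*(-36219)) = 40746/60 - 1/22366*(-1/36219) = 40746*(1/60) + 1/810074154 = 6791/10 + 1/810074154 = 1375303394956/2025185385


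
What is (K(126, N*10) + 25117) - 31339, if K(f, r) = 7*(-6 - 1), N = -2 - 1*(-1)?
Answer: -6271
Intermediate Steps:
N = -1 (N = -2 + 1 = -1)
K(f, r) = -49 (K(f, r) = 7*(-7) = -49)
(K(126, N*10) + 25117) - 31339 = (-49 + 25117) - 31339 = 25068 - 31339 = -6271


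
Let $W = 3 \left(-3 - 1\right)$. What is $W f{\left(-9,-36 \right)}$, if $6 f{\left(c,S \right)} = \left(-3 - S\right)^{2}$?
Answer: $-2178$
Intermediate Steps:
$f{\left(c,S \right)} = \frac{\left(-3 - S\right)^{2}}{6}$
$W = -12$ ($W = 3 \left(-4\right) = -12$)
$W f{\left(-9,-36 \right)} = - 12 \frac{\left(3 - 36\right)^{2}}{6} = - 12 \frac{\left(-33\right)^{2}}{6} = - 12 \cdot \frac{1}{6} \cdot 1089 = \left(-12\right) \frac{363}{2} = -2178$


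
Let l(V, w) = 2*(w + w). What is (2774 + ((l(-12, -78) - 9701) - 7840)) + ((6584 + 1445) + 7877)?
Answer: 827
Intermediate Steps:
l(V, w) = 4*w (l(V, w) = 2*(2*w) = 4*w)
(2774 + ((l(-12, -78) - 9701) - 7840)) + ((6584 + 1445) + 7877) = (2774 + ((4*(-78) - 9701) - 7840)) + ((6584 + 1445) + 7877) = (2774 + ((-312 - 9701) - 7840)) + (8029 + 7877) = (2774 + (-10013 - 7840)) + 15906 = (2774 - 17853) + 15906 = -15079 + 15906 = 827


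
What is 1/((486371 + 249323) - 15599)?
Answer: 1/720095 ≈ 1.3887e-6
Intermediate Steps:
1/((486371 + 249323) - 15599) = 1/(735694 - 15599) = 1/720095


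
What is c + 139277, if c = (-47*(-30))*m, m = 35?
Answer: 188627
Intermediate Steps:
c = 49350 (c = -47*(-30)*35 = 1410*35 = 49350)
c + 139277 = 49350 + 139277 = 188627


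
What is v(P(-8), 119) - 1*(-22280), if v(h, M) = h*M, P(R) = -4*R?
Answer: 26088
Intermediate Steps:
v(h, M) = M*h
v(P(-8), 119) - 1*(-22280) = 119*(-4*(-8)) - 1*(-22280) = 119*32 + 22280 = 3808 + 22280 = 26088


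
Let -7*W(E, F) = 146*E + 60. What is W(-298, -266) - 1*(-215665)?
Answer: 1553103/7 ≈ 2.2187e+5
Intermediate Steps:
W(E, F) = -60/7 - 146*E/7 (W(E, F) = -(146*E + 60)/7 = -(60 + 146*E)/7 = -60/7 - 146*E/7)
W(-298, -266) - 1*(-215665) = (-60/7 - 146/7*(-298)) - 1*(-215665) = (-60/7 + 43508/7) + 215665 = 43448/7 + 215665 = 1553103/7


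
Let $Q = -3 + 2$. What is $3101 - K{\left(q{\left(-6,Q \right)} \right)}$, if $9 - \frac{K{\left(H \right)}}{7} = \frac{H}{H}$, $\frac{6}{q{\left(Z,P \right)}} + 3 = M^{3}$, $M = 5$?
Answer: $3045$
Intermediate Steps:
$Q = -1$
$q{\left(Z,P \right)} = \frac{3}{61}$ ($q{\left(Z,P \right)} = \frac{6}{-3 + 5^{3}} = \frac{6}{-3 + 125} = \frac{6}{122} = 6 \cdot \frac{1}{122} = \frac{3}{61}$)
$K{\left(H \right)} = 56$ ($K{\left(H \right)} = 63 - 7 \frac{H}{H} = 63 - 7 = 56$)
$3101 - K{\left(q{\left(-6,Q \right)} \right)} = 3101 - 56 = 3045$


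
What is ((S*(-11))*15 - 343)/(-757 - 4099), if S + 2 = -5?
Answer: -203/1214 ≈ -0.16722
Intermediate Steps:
S = -7 (S = -2 - 5 = -7)
((S*(-11))*15 - 343)/(-757 - 4099) = (-7*(-11)*15 - 343)/(-757 - 4099) = (77*15 - 343)/(-4856) = (1155 - 343)*(-1/4856) = 812*(-1/4856) = -203/1214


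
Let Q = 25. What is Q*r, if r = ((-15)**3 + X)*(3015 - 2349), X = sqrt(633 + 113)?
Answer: -56193750 + 16650*sqrt(746) ≈ -5.5739e+7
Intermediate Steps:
X = sqrt(746) ≈ 27.313
r = -2247750 + 666*sqrt(746) (r = ((-15)**3 + sqrt(746))*(3015 - 2349) = (-3375 + sqrt(746))*666 = -2247750 + 666*sqrt(746) ≈ -2.2296e+6)
Q*r = 25*(-2247750 + 666*sqrt(746)) = -56193750 + 16650*sqrt(746)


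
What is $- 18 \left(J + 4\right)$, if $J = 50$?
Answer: $-972$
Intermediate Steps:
$- 18 \left(J + 4\right) = - 18 \left(50 + 4\right) = \left(-18\right) 54 = -972$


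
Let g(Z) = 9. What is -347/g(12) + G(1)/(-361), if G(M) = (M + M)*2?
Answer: -125303/3249 ≈ -38.567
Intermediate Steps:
G(M) = 4*M (G(M) = (2*M)*2 = 4*M)
-347/g(12) + G(1)/(-361) = -347/9 + (4*1)/(-361) = -347*1/9 + 4*(-1/361) = -347/9 - 4/361 = -125303/3249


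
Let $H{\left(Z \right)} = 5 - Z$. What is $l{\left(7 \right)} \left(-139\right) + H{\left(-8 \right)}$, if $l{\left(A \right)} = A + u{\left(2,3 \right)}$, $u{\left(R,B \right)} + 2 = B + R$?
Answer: $-1377$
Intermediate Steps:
$u{\left(R,B \right)} = -2 + B + R$ ($u{\left(R,B \right)} = -2 + \left(B + R\right) = -2 + B + R$)
$l{\left(A \right)} = 3 + A$ ($l{\left(A \right)} = A + \left(-2 + 3 + 2\right) = A + 3 = 3 + A$)
$l{\left(7 \right)} \left(-139\right) + H{\left(-8 \right)} = \left(3 + 7\right) \left(-139\right) + \left(5 - -8\right) = 10 \left(-139\right) + \left(5 + 8\right) = -1390 + 13 = -1377$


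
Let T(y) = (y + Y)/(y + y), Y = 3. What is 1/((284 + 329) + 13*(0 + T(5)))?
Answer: 5/3117 ≈ 0.0016041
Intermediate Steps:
T(y) = (3 + y)/(2*y) (T(y) = (y + 3)/(y + y) = (3 + y)/((2*y)) = (3 + y)*(1/(2*y)) = (3 + y)/(2*y))
1/((284 + 329) + 13*(0 + T(5))) = 1/((284 + 329) + 13*(0 + (½)*(3 + 5)/5)) = 1/(613 + 13*(0 + (½)*(⅕)*8)) = 1/(613 + 13*(0 + ⅘)) = 1/(613 + 13*(⅘)) = 1/(613 + 52/5) = 1/(3117/5) = 5/3117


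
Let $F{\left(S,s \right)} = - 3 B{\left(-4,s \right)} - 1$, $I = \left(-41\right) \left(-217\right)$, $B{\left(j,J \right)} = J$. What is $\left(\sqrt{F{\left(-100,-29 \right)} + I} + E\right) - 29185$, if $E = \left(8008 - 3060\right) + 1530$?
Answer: $-22707 + \sqrt{8983} \approx -22612.0$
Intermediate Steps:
$I = 8897$
$F{\left(S,s \right)} = -1 - 3 s$ ($F{\left(S,s \right)} = - 3 s - 1 = -1 - 3 s$)
$E = 6478$ ($E = 4948 + 1530 = 6478$)
$\left(\sqrt{F{\left(-100,-29 \right)} + I} + E\right) - 29185 = \left(\sqrt{\left(-1 - -87\right) + 8897} + 6478\right) - 29185 = \left(\sqrt{\left(-1 + 87\right) + 8897} + 6478\right) - 29185 = \left(\sqrt{86 + 8897} + 6478\right) - 29185 = \left(\sqrt{8983} + 6478\right) - 29185 = \left(6478 + \sqrt{8983}\right) - 29185 = -22707 + \sqrt{8983}$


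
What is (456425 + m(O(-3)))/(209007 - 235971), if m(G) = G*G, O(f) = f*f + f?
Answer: -456461/26964 ≈ -16.929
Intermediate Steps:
O(f) = f + f² (O(f) = f² + f = f + f²)
m(G) = G²
(456425 + m(O(-3)))/(209007 - 235971) = (456425 + (-3*(1 - 3))²)/(209007 - 235971) = (456425 + (-3*(-2))²)/(-26964) = (456425 + 6²)*(-1/26964) = (456425 + 36)*(-1/26964) = 456461*(-1/26964) = -456461/26964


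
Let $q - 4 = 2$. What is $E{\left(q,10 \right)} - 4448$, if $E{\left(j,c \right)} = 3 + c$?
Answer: $-4435$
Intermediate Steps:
$q = 6$ ($q = 4 + 2 = 6$)
$E{\left(q,10 \right)} - 4448 = \left(3 + 10\right) - 4448 = 13 - 4448 = -4435$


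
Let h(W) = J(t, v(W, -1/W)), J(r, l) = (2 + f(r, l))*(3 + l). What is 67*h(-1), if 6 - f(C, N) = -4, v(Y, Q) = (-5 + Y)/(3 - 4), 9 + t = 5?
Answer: 7236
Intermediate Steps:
t = -4 (t = -9 + 5 = -4)
v(Y, Q) = 5 - Y (v(Y, Q) = (-5 + Y)/(-1) = (-5 + Y)*(-1) = 5 - Y)
f(C, N) = 10 (f(C, N) = 6 - 1*(-4) = 6 + 4 = 10)
J(r, l) = 36 + 12*l (J(r, l) = (2 + 10)*(3 + l) = 12*(3 + l) = 36 + 12*l)
h(W) = 96 - 12*W (h(W) = 36 + 12*(5 - W) = 36 + (60 - 12*W) = 96 - 12*W)
67*h(-1) = 67*(96 - 12*(-1)) = 67*(96 + 12) = 67*108 = 7236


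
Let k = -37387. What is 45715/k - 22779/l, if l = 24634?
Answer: -18144787/8449462 ≈ -2.1474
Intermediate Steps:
45715/k - 22779/l = 45715/(-37387) - 22779/24634 = 45715*(-1/37387) - 22779*1/24634 = -45715/37387 - 22779/24634 = -18144787/8449462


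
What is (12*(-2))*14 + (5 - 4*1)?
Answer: -335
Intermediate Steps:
(12*(-2))*14 + (5 - 4*1) = -24*14 + (5 - 4) = -336 + 1 = -335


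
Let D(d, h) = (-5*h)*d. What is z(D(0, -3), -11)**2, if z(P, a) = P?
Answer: 0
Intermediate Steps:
D(d, h) = -5*d*h
z(D(0, -3), -11)**2 = (-5*0*(-3))**2 = 0**2 = 0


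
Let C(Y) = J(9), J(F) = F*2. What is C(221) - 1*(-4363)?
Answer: 4381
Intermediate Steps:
J(F) = 2*F
C(Y) = 18 (C(Y) = 2*9 = 18)
C(221) - 1*(-4363) = 18 - 1*(-4363) = 18 + 4363 = 4381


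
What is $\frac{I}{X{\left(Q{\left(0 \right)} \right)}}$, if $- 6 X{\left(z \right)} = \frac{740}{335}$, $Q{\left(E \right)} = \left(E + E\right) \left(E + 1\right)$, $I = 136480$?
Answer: $- \frac{13716240}{37} \approx -3.7071 \cdot 10^{5}$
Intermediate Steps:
$Q{\left(E \right)} = 2 E \left(1 + E\right)$
$X{\left(z \right)} = - \frac{74}{201}$ ($X{\left(z \right)} = - \frac{740 \cdot \frac{1}{335}}{6} = \left(- \frac{1}{6}\right) \frac{148}{67} = - \frac{74}{201}$)
$\frac{I}{X{\left(Q{\left(0 \right)} \right)}} = \frac{136480}{- \frac{74}{201}} = 136480 \left(- \frac{201}{74}\right) = - \frac{13716240}{37}$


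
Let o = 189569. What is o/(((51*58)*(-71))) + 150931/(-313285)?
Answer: -91087350923/65795489130 ≈ -1.3844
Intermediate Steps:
o/(((51*58)*(-71))) + 150931/(-313285) = 189569/(((51*58)*(-71))) + 150931/(-313285) = 189569/((2958*(-71))) + 150931*(-1/313285) = 189569/(-210018) - 150931/313285 = 189569*(-1/210018) - 150931/313285 = -189569/210018 - 150931/313285 = -91087350923/65795489130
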